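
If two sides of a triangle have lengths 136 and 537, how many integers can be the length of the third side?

The third side lies in the open interval (401, 673).
Integers from 402 to 672 inclusive: 672 − 402 + 1 = 271.

271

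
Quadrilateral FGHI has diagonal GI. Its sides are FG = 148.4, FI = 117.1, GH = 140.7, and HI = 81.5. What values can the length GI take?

From triangle FGI: |148.4 − 117.1| < GI < 148.4 + 117.1, i.e. 31.3 < GI < 265.5.
From triangle HGI: 59.2 < GI < 222.2.
Both must hold, so GI lies in the intersection.

59.2 < GI < 222.2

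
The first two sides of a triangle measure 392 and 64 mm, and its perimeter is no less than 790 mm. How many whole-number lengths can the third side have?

122

Triangle inequality: 328 < x < 456. Perimeter ≥ 790 gives x ≥ 790 − 392 − 64 = 334.
So 334 ≤ x < 456; integers 334 through 455: 122 values.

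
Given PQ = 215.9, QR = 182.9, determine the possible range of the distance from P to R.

33.0 ≤ PR ≤ 398.8

By the triangle inequality, |215.9 − 182.9| ≤ PR ≤ 215.9 + 182.9.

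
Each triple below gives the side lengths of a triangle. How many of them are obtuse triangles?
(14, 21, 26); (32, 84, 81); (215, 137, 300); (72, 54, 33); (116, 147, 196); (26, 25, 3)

5

(14,21,26): 14²+21² = 637 < 676 = 26² → obtuse
(32,84,81): 32²+81² = 7585 > 7056 = 84² → acute
(215,137,300): 137²+215² = 64994 < 90000 = 300² → obtuse
(72,54,33): 33²+54² = 4005 < 5184 = 72² → obtuse
(116,147,196): 116²+147² = 35065 < 38416 = 196² → obtuse
(26,25,3): 3²+25² = 634 < 676 = 26² → obtuse
5 of the 6 are obtuse.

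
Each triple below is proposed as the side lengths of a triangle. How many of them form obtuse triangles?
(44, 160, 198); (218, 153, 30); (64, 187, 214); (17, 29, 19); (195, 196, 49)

3

(44,160,198): 44²+160² = 27536 < 39204 = 198² → obtuse
(218,153,30): 30+153 ≤ 218, not a triangle
(64,187,214): 64²+187² = 39065 < 45796 = 214² → obtuse
(17,29,19): 17²+19² = 650 < 841 = 29² → obtuse
(195,196,49): 49²+195² = 40426 > 38416 = 196² → acute
3 of the 5 are obtuse.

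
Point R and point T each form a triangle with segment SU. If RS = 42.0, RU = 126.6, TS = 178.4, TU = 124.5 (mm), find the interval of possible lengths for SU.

84.6 < SU < 168.6

From triangle RSU: |42.0 − 126.6| < SU < 42.0 + 126.6, i.e. 84.6 < SU < 168.6.
From triangle TSU: 53.9 < SU < 302.9.
Both must hold, so SU lies in the intersection.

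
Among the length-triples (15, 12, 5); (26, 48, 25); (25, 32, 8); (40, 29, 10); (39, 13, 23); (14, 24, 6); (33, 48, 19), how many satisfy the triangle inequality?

4

(5,12,15): 5+12 > 15 → valid
(25,26,48): 25+26 > 48 → valid
(8,25,32): 8+25 > 32 → valid
(10,29,40): 10+29 ≤ 40 → not valid
(13,23,39): 13+23 ≤ 39 → not valid
(6,14,24): 6+14 ≤ 24 → not valid
(19,33,48): 19+33 > 48 → valid
4 of the 7 triples form a triangle.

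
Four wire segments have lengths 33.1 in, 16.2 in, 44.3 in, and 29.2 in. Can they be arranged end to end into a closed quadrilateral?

A quadrilateral exists iff every side is shorter than the sum of the others — equivalently, the longest side is less than the sum of the rest.
Longest side 44.3 < 78.5 (sum of the remaining 3), so yes.

Yes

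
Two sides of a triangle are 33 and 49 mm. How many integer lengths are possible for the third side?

65

The third side lies in the open interval (16, 82).
Integers from 17 to 81 inclusive: 81 − 17 + 1 = 65.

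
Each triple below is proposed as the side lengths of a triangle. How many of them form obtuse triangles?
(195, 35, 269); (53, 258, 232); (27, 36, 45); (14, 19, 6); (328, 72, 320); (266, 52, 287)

(195,35,269): 35+195 ≤ 269, not a triangle
(53,258,232): 53²+232² = 56633 < 66564 = 258² → obtuse
(27,36,45): 27²+36² = 2025 = 45² → right
(14,19,6): 6²+14² = 232 < 361 = 19² → obtuse
(328,72,320): 72²+320² = 107584 = 328² → right
(266,52,287): 52²+266² = 73460 < 82369 = 287² → obtuse
3 of the 6 are obtuse.

3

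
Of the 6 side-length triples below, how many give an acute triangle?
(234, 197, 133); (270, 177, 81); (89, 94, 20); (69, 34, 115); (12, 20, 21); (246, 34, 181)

2

(234,197,133): 133²+197² = 56498 > 54756 = 234² → acute
(270,177,81): 81+177 ≤ 270, not a triangle
(89,94,20): 20²+89² = 8321 < 8836 = 94² → obtuse
(69,34,115): 34+69 ≤ 115, not a triangle
(12,20,21): 12²+20² = 544 > 441 = 21² → acute
(246,34,181): 34+181 ≤ 246, not a triangle
2 of the 6 are acute.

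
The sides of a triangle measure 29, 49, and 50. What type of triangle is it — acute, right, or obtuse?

acute

Compare the square of the longest side to the sum of squares of the other two: 29² + 49² = 3242 > 2500 = 50².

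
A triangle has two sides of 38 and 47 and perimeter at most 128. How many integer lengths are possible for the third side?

34

Triangle inequality: 9 < x < 85. Perimeter ≤ 128 gives x ≤ 128 − 38 − 47 = 43.
So 9 < x ≤ 43; integers 10 through 43: 34 values.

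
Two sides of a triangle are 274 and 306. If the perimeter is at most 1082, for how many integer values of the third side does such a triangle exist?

470

Triangle inequality: 32 < x < 580. Perimeter ≤ 1082 gives x ≤ 1082 − 274 − 306 = 502.
So 32 < x ≤ 502; integers 33 through 502: 470 values.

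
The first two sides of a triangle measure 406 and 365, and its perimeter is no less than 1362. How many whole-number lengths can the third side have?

Triangle inequality: 41 < x < 771. Perimeter ≥ 1362 gives x ≥ 1362 − 406 − 365 = 591.
So 591 ≤ x < 771; integers 591 through 770: 180 values.

180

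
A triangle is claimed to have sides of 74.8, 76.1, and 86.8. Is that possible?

Yes

The longest side is 86.8, and the other two sum to 150.9.
Since 150.9 > 86.8, the triangle inequality holds.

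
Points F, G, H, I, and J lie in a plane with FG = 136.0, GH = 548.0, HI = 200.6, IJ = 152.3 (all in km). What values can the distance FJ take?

The maximum is all hops collinear in one direction: 136.0 + 548.0 + 200.6 + 152.3 = 1036.9.
The longest hop is 548.0; the others sum to 488.9. Folding the others back against it leaves at least 548.0 − 488.9 = 59.1.

59.1 ≤ FJ ≤ 1036.9 km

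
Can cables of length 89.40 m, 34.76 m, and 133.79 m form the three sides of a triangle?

The longest side is 133.79, but the other two sum to only 124.16.
124.16 < 133.79, so the triangle inequality fails.

No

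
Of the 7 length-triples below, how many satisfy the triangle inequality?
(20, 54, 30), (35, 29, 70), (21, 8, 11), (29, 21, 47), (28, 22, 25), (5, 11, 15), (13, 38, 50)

4

(20,30,54): 20+30 ≤ 54 → not valid
(29,35,70): 29+35 ≤ 70 → not valid
(8,11,21): 8+11 ≤ 21 → not valid
(21,29,47): 21+29 > 47 → valid
(22,25,28): 22+25 > 28 → valid
(5,11,15): 5+11 > 15 → valid
(13,38,50): 13+38 > 50 → valid
4 of the 7 triples form a triangle.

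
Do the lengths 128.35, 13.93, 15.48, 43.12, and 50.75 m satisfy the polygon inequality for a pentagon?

No

For a pentagon, each side must be shorter than the sum of the others.
Here the longest side is 128.35, but the remaining 4 sides sum to only 123.28.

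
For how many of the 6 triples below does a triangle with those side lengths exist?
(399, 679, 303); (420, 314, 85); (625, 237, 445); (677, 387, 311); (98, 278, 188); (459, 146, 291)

4

(303,399,679): 303+399 > 679 → valid
(85,314,420): 85+314 ≤ 420 → not valid
(237,445,625): 237+445 > 625 → valid
(311,387,677): 311+387 > 677 → valid
(98,188,278): 98+188 > 278 → valid
(146,291,459): 146+291 ≤ 459 → not valid
4 of the 6 triples form a triangle.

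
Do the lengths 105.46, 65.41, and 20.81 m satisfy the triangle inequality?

No

The longest side is 105.46, but the other two sum to only 86.22.
86.22 < 105.46, so the triangle inequality fails.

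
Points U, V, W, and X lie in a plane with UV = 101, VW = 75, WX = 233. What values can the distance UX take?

The maximum is all hops collinear in one direction: 101 + 75 + 233 = 409.
The longest hop is 233; the others sum to 176. Folding the others back against it leaves at least 233 − 176 = 57.

57 ≤ UX ≤ 409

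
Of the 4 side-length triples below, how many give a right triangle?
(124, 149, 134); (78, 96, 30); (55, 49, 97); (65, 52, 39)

1

(124,149,134): 124²+134² = 33332 > 22201 = 149² → acute
(78,96,30): 30²+78² = 6984 < 9216 = 96² → obtuse
(55,49,97): 49²+55² = 5426 < 9409 = 97² → obtuse
(65,52,39): 39²+52² = 4225 = 65² → right
1 of the 4 is right.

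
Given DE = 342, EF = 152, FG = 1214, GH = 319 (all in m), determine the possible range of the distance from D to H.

The maximum is all hops collinear in one direction: 342 + 152 + 1214 + 319 = 2027.
The longest hop is 1214; the others sum to 813. Folding the others back against it leaves at least 1214 − 813 = 401.

401 ≤ DH ≤ 2027 m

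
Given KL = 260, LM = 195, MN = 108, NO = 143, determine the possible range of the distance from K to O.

The maximum is all hops collinear in one direction: 260 + 195 + 108 + 143 = 706.
The longest hop is 260; the others sum to 446. Since 260 ≤ 446, the path can fold back on itself completely, so the minimum distance is 0.

0 ≤ KO ≤ 706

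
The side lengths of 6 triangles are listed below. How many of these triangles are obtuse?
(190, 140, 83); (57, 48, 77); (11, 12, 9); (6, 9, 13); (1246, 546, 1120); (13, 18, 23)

4

(190,140,83): 83²+140² = 26489 < 36100 = 190² → obtuse
(57,48,77): 48²+57² = 5553 < 5929 = 77² → obtuse
(11,12,9): 9²+11² = 202 > 144 = 12² → acute
(6,9,13): 6²+9² = 117 < 169 = 13² → obtuse
(1246,546,1120): 546²+1120² = 1552516 = 1246² → right
(13,18,23): 13²+18² = 493 < 529 = 23² → obtuse
4 of the 6 are obtuse.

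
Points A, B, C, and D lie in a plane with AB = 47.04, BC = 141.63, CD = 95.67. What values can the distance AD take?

0 ≤ AD ≤ 284.34

The maximum is all hops collinear in one direction: 47.04 + 141.63 + 95.67 = 284.34.
The longest hop is 141.63; the others sum to 142.71. Since 141.63 ≤ 142.71, the path can fold back on itself completely, so the minimum distance is 0.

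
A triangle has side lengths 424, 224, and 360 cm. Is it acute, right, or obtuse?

right

Compare the square of the longest side to the sum of squares of the other two: 224² + 360² = 179776 = 424².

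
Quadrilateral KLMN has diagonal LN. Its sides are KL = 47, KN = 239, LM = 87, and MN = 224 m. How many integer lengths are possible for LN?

From triangle KLN: 192 < LN < 286.
From triangle MLN: 137 < LN < 311.
Intersection: 192 < LN < 286, so integers 193 through 285: 93 values.

93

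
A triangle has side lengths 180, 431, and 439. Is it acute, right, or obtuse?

acute

Compare the square of the longest side to the sum of squares of the other two: 180² + 431² = 218161 > 192721 = 439².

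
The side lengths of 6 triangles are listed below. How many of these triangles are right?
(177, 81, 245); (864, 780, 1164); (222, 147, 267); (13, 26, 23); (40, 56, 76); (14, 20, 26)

1

(177,81,245): 81²+177² = 37890 < 60025 = 245² → obtuse
(864,780,1164): 780²+864² = 1354896 = 1164² → right
(222,147,267): 147²+222² = 70893 < 71289 = 267² → obtuse
(13,26,23): 13²+23² = 698 > 676 = 26² → acute
(40,56,76): 40²+56² = 4736 < 5776 = 76² → obtuse
(14,20,26): 14²+20² = 596 < 676 = 26² → obtuse
1 of the 6 is right.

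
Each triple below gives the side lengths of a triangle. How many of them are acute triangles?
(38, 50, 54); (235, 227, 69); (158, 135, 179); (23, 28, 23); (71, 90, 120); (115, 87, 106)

(38,50,54): 38²+50² = 3944 > 2916 = 54² → acute
(235,227,69): 69²+227² = 56290 > 55225 = 235² → acute
(158,135,179): 135²+158² = 43189 > 32041 = 179² → acute
(23,28,23): 23²+23² = 1058 > 784 = 28² → acute
(71,90,120): 71²+90² = 13141 < 14400 = 120² → obtuse
(115,87,106): 87²+106² = 18805 > 13225 = 115² → acute
5 of the 6 are acute.

5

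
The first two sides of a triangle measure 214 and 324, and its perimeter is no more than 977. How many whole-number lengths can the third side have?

329

Triangle inequality: 110 < x < 538. Perimeter ≤ 977 gives x ≤ 977 − 214 − 324 = 439.
So 110 < x ≤ 439; integers 111 through 439: 329 values.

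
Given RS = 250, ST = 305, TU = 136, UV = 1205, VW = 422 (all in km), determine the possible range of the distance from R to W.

The maximum is all hops collinear in one direction: 250 + 305 + 136 + 1205 + 422 = 2318.
The longest hop is 1205; the others sum to 1113. Folding the others back against it leaves at least 1205 − 1113 = 92.

92 ≤ RW ≤ 2318 km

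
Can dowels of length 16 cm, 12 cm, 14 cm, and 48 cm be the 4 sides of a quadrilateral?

For a quadrilateral, each side must be shorter than the sum of the others.
Here the longest side is 48, but the remaining 3 sides sum to only 42.

No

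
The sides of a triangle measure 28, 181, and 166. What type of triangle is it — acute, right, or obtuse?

obtuse

Compare the square of the longest side to the sum of squares of the other two: 28² + 166² = 28340 < 32761 = 181².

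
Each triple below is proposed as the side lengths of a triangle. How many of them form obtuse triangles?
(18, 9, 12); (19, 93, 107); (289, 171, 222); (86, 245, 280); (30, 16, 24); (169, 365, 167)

(18,9,12): 9²+12² = 225 < 324 = 18² → obtuse
(19,93,107): 19²+93² = 9010 < 11449 = 107² → obtuse
(289,171,222): 171²+222² = 78525 < 83521 = 289² → obtuse
(86,245,280): 86²+245² = 67421 < 78400 = 280² → obtuse
(30,16,24): 16²+24² = 832 < 900 = 30² → obtuse
(169,365,167): 167+169 ≤ 365, not a triangle
5 of the 6 are obtuse.

5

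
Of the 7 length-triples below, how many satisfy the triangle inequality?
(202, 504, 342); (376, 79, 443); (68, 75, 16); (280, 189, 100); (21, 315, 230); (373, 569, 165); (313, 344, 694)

(202,342,504): 202+342 > 504 → valid
(79,376,443): 79+376 > 443 → valid
(16,68,75): 16+68 > 75 → valid
(100,189,280): 100+189 > 280 → valid
(21,230,315): 21+230 ≤ 315 → not valid
(165,373,569): 165+373 ≤ 569 → not valid
(313,344,694): 313+344 ≤ 694 → not valid
4 of the 7 triples form a triangle.

4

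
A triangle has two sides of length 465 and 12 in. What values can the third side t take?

By the triangle inequality, t must be less than 465 + 12 = 477 and greater than |465 − 12| = 453.

453 < t < 477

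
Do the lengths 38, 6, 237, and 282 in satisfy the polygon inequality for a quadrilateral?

No

For a quadrilateral, each side must be shorter than the sum of the others.
Here the longest side is 282, but the remaining 3 sides sum to only 281.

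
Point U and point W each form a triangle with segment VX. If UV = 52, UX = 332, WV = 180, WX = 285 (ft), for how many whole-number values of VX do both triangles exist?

103

From triangle UVX: 280 < VX < 384.
From triangle WVX: 105 < VX < 465.
Intersection: 280 < VX < 384, so integers 281 through 383: 103 values.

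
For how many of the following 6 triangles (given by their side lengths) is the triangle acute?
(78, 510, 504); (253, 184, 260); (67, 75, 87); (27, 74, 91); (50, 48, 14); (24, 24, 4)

3

(78,510,504): 78²+504² = 260100 = 510² → right
(253,184,260): 184²+253² = 97865 > 67600 = 260² → acute
(67,75,87): 67²+75² = 10114 > 7569 = 87² → acute
(27,74,91): 27²+74² = 6205 < 8281 = 91² → obtuse
(50,48,14): 14²+48² = 2500 = 50² → right
(24,24,4): 4²+24² = 592 > 576 = 24² → acute
3 of the 6 are acute.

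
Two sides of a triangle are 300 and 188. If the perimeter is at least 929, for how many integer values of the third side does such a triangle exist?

47

Triangle inequality: 112 < x < 488. Perimeter ≥ 929 gives x ≥ 929 − 300 − 188 = 441.
So 441 ≤ x < 488; integers 441 through 487: 47 values.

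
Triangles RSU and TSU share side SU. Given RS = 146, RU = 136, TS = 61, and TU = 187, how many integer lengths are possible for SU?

121

From triangle RSU: 10 < SU < 282.
From triangle TSU: 126 < SU < 248.
Intersection: 126 < SU < 248, so integers 127 through 247: 121 values.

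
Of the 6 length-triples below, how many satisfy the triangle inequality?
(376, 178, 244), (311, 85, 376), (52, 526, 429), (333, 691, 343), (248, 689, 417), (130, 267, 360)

(178,244,376): 178+244 > 376 → valid
(85,311,376): 85+311 > 376 → valid
(52,429,526): 52+429 ≤ 526 → not valid
(333,343,691): 333+343 ≤ 691 → not valid
(248,417,689): 248+417 ≤ 689 → not valid
(130,267,360): 130+267 > 360 → valid
3 of the 6 triples form a triangle.

3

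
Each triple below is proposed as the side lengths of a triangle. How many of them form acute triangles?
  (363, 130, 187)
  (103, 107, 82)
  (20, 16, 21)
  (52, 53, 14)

3

(363,130,187): 130+187 ≤ 363, not a triangle
(103,107,82): 82²+103² = 17333 > 11449 = 107² → acute
(20,16,21): 16²+20² = 656 > 441 = 21² → acute
(52,53,14): 14²+52² = 2900 > 2809 = 53² → acute
3 of the 4 are acute.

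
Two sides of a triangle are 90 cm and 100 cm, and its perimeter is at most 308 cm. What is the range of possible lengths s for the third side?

10 < s ≤ 118

Triangle inequality alone gives 10 < s < 190.
The perimeter condition gives s ≤ 308 − 90 − 100 = 118.
Intersecting the two: 10 < s ≤ 118.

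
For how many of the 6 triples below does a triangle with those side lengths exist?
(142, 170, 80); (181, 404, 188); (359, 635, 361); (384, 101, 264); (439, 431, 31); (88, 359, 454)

3

(80,142,170): 80+142 > 170 → valid
(181,188,404): 181+188 ≤ 404 → not valid
(359,361,635): 359+361 > 635 → valid
(101,264,384): 101+264 ≤ 384 → not valid
(31,431,439): 31+431 > 439 → valid
(88,359,454): 88+359 ≤ 454 → not valid
3 of the 6 triples form a triangle.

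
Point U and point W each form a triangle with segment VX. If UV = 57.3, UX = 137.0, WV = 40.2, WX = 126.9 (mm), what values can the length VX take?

86.7 < VX < 167.1

From triangle UVX: |57.3 − 137.0| < VX < 57.3 + 137.0, i.e. 79.7 < VX < 194.3.
From triangle WVX: 86.7 < VX < 167.1.
Both must hold, so VX lies in the intersection.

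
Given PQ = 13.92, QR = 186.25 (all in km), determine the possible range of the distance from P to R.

172.33 ≤ PR ≤ 200.17 km

By the triangle inequality, |13.92 − 186.25| ≤ PR ≤ 13.92 + 186.25.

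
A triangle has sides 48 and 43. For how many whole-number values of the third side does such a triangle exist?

85

The third side lies in the open interval (5, 91).
Integers from 6 to 90 inclusive: 90 − 6 + 1 = 85.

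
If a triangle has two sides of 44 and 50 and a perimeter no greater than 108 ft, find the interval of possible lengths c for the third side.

6 < c ≤ 14

Triangle inequality alone gives 6 < c < 94.
The perimeter condition gives c ≤ 108 − 44 − 50 = 14.
Intersecting the two: 6 < c ≤ 14.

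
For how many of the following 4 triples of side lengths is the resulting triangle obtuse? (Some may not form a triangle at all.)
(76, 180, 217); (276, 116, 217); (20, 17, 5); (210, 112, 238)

(76,180,217): 76²+180² = 38176 < 47089 = 217² → obtuse
(276,116,217): 116²+217² = 60545 < 76176 = 276² → obtuse
(20,17,5): 5²+17² = 314 < 400 = 20² → obtuse
(210,112,238): 112²+210² = 56644 = 238² → right
3 of the 4 are obtuse.

3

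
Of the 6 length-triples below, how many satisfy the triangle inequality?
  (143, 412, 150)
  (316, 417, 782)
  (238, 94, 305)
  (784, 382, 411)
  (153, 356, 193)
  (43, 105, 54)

2

(143,150,412): 143+150 ≤ 412 → not valid
(316,417,782): 316+417 ≤ 782 → not valid
(94,238,305): 94+238 > 305 → valid
(382,411,784): 382+411 > 784 → valid
(153,193,356): 153+193 ≤ 356 → not valid
(43,54,105): 43+54 ≤ 105 → not valid
2 of the 6 triples form a triangle.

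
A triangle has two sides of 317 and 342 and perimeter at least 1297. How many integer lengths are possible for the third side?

Triangle inequality: 25 < x < 659. Perimeter ≥ 1297 gives x ≥ 1297 − 317 − 342 = 638.
So 638 ≤ x < 659; integers 638 through 658: 21 values.

21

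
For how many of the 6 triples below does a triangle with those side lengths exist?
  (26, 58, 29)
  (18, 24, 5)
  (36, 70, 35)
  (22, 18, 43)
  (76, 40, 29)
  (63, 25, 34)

(26,29,58): 26+29 ≤ 58 → not valid
(5,18,24): 5+18 ≤ 24 → not valid
(35,36,70): 35+36 > 70 → valid
(18,22,43): 18+22 ≤ 43 → not valid
(29,40,76): 29+40 ≤ 76 → not valid
(25,34,63): 25+34 ≤ 63 → not valid
1 of the 6 triples forms a triangle.

1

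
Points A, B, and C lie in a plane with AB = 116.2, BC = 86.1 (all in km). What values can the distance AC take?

By the triangle inequality, |116.2 − 86.1| ≤ AC ≤ 116.2 + 86.1.

30.1 ≤ AC ≤ 202.3 km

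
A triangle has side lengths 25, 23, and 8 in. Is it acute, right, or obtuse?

Compare the square of the longest side to the sum of squares of the other two: 8² + 23² = 593 < 625 = 25².

obtuse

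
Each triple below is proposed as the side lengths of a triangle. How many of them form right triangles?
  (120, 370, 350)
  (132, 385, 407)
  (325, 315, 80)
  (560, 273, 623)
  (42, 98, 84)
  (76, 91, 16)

(120,370,350): 120²+350² = 136900 = 370² → right
(132,385,407): 132²+385² = 165649 = 407² → right
(325,315,80): 80²+315² = 105625 = 325² → right
(560,273,623): 273²+560² = 388129 = 623² → right
(42,98,84): 42²+84² = 8820 < 9604 = 98² → obtuse
(76,91,16): 16²+76² = 6032 < 8281 = 91² → obtuse
4 of the 6 are right.

4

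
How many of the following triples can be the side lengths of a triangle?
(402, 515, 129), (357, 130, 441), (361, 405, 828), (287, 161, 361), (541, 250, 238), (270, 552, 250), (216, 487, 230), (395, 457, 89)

(129,402,515): 129+402 > 515 → valid
(130,357,441): 130+357 > 441 → valid
(361,405,828): 361+405 ≤ 828 → not valid
(161,287,361): 161+287 > 361 → valid
(238,250,541): 238+250 ≤ 541 → not valid
(250,270,552): 250+270 ≤ 552 → not valid
(216,230,487): 216+230 ≤ 487 → not valid
(89,395,457): 89+395 > 457 → valid
4 of the 8 triples form a triangle.

4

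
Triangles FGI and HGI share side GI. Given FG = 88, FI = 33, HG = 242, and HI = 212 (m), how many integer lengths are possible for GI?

65

From triangle FGI: 55 < GI < 121.
From triangle HGI: 30 < GI < 454.
Intersection: 55 < GI < 121, so integers 56 through 120: 65 values.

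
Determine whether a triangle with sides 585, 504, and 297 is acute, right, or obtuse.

Compare the square of the longest side to the sum of squares of the other two: 297² + 504² = 342225 = 585².

right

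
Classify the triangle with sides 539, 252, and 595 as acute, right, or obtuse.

right

Compare the square of the longest side to the sum of squares of the other two: 252² + 539² = 354025 = 595².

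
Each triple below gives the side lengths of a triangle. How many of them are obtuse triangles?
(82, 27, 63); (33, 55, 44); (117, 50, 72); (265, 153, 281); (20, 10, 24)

(82,27,63): 27²+63² = 4698 < 6724 = 82² → obtuse
(33,55,44): 33²+44² = 3025 = 55² → right
(117,50,72): 50²+72² = 7684 < 13689 = 117² → obtuse
(265,153,281): 153²+265² = 93634 > 78961 = 281² → acute
(20,10,24): 10²+20² = 500 < 576 = 24² → obtuse
3 of the 5 are obtuse.

3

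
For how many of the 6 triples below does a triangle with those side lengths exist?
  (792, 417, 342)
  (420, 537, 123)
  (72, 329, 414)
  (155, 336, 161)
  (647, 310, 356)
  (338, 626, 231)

(342,417,792): 342+417 ≤ 792 → not valid
(123,420,537): 123+420 > 537 → valid
(72,329,414): 72+329 ≤ 414 → not valid
(155,161,336): 155+161 ≤ 336 → not valid
(310,356,647): 310+356 > 647 → valid
(231,338,626): 231+338 ≤ 626 → not valid
2 of the 6 triples form a triangle.

2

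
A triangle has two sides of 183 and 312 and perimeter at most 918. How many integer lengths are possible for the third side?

294

Triangle inequality: 129 < x < 495. Perimeter ≤ 918 gives x ≤ 918 − 183 − 312 = 423.
So 129 < x ≤ 423; integers 130 through 423: 294 values.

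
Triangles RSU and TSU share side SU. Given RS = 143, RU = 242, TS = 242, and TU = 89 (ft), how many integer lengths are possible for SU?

From triangle RSU: 99 < SU < 385.
From triangle TSU: 153 < SU < 331.
Intersection: 153 < SU < 331, so integers 154 through 330: 177 values.

177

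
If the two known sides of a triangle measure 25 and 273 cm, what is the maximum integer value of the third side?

297

The third side must be strictly less than 25 + 273 = 298.
The largest integer below 298 is 297.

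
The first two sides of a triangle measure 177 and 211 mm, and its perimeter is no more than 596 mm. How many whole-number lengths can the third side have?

174

Triangle inequality: 34 < x < 388. Perimeter ≤ 596 gives x ≤ 596 − 177 − 211 = 208.
So 34 < x ≤ 208; integers 35 through 208: 174 values.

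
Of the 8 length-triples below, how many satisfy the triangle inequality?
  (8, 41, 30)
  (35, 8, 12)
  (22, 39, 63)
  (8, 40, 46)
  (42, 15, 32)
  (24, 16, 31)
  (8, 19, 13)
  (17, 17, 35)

4

(8,30,41): 8+30 ≤ 41 → not valid
(8,12,35): 8+12 ≤ 35 → not valid
(22,39,63): 22+39 ≤ 63 → not valid
(8,40,46): 8+40 > 46 → valid
(15,32,42): 15+32 > 42 → valid
(16,24,31): 16+24 > 31 → valid
(8,13,19): 8+13 > 19 → valid
(17,17,35): 17+17 ≤ 35 → not valid
4 of the 8 triples form a triangle.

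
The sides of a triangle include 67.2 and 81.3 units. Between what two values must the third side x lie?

14.1 < x < 148.5

By the triangle inequality, x must be less than 67.2 + 81.3 = 148.5 and greater than |67.2 − 81.3| = 14.1.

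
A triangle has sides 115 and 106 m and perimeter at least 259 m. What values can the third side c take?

38 ≤ c < 221

Triangle inequality alone gives 9 < c < 221.
The perimeter condition gives c ≥ 259 − 115 − 106 = 38.
Intersecting the two: 38 ≤ c < 221.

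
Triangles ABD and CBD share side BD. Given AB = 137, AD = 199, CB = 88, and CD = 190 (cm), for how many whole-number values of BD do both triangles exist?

175

From triangle ABD: 62 < BD < 336.
From triangle CBD: 102 < BD < 278.
Intersection: 102 < BD < 278, so integers 103 through 277: 175 values.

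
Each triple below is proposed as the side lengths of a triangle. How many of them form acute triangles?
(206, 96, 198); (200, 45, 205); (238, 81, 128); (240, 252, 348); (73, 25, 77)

(206,96,198): 96²+198² = 48420 > 42436 = 206² → acute
(200,45,205): 45²+200² = 42025 = 205² → right
(238,81,128): 81+128 ≤ 238, not a triangle
(240,252,348): 240²+252² = 121104 = 348² → right
(73,25,77): 25²+73² = 5954 > 5929 = 77² → acute
2 of the 5 are acute.

2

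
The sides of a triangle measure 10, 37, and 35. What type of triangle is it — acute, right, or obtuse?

obtuse

Compare the square of the longest side to the sum of squares of the other two: 10² + 35² = 1325 < 1369 = 37².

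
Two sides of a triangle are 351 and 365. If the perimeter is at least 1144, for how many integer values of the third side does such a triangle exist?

288

Triangle inequality: 14 < x < 716. Perimeter ≥ 1144 gives x ≥ 1144 − 351 − 365 = 428.
So 428 ≤ x < 716; integers 428 through 715: 288 values.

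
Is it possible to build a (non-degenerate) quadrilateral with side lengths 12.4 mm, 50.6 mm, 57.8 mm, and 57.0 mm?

Yes

A quadrilateral exists iff every side is shorter than the sum of the others — equivalently, the longest side is less than the sum of the rest.
Longest side 57.8 < 120.0 (sum of the remaining 3), so yes.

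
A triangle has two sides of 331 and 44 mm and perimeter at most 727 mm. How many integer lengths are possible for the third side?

Triangle inequality: 287 < x < 375. Perimeter ≤ 727 gives x ≤ 727 − 331 − 44 = 352.
So 287 < x ≤ 352; integers 288 through 352: 65 values.

65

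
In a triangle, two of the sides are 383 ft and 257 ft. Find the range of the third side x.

126 < x < 640

By the triangle inequality, x must be less than 383 + 257 = 640 and greater than |383 − 257| = 126.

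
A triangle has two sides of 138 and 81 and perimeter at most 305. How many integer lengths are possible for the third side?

Triangle inequality: 57 < x < 219. Perimeter ≤ 305 gives x ≤ 305 − 138 − 81 = 86.
So 57 < x ≤ 86; integers 58 through 86: 29 values.

29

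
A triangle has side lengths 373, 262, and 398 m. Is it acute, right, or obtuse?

acute

Compare the square of the longest side to the sum of squares of the other two: 262² + 373² = 207773 > 158404 = 398².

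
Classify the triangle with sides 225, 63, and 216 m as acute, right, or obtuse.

Compare the square of the longest side to the sum of squares of the other two: 63² + 216² = 50625 = 225².

right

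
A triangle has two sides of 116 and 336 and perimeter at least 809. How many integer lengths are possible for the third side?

95

Triangle inequality: 220 < x < 452. Perimeter ≥ 809 gives x ≥ 809 − 116 − 336 = 357.
So 357 ≤ x < 452; integers 357 through 451: 95 values.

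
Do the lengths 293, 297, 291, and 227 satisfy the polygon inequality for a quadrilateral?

A quadrilateral exists iff every side is shorter than the sum of the others — equivalently, the longest side is less than the sum of the rest.
Longest side 297 < 811 (sum of the remaining 3), so yes.

Yes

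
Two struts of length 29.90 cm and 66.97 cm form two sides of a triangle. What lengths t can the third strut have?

37.07 < t < 96.87 (cm)

By the triangle inequality, t must be less than 29.90 + 66.97 = 96.87 and greater than |29.90 − 66.97| = 37.07.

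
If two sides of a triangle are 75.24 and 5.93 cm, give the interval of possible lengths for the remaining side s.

By the triangle inequality, s must be less than 75.24 + 5.93 = 81.17 and greater than |75.24 − 5.93| = 69.31.

69.31 < s < 81.17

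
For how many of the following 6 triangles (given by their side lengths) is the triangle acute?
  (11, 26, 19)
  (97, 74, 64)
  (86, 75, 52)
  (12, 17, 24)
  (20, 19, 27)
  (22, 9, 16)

3

(11,26,19): 11²+19² = 482 < 676 = 26² → obtuse
(97,74,64): 64²+74² = 9572 > 9409 = 97² → acute
(86,75,52): 52²+75² = 8329 > 7396 = 86² → acute
(12,17,24): 12²+17² = 433 < 576 = 24² → obtuse
(20,19,27): 19²+20² = 761 > 729 = 27² → acute
(22,9,16): 9²+16² = 337 < 484 = 22² → obtuse
3 of the 6 are acute.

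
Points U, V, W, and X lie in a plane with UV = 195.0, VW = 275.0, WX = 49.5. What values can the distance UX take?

The maximum is all hops collinear in one direction: 195.0 + 275.0 + 49.5 = 519.5.
The longest hop is 275.0; the others sum to 244.5. Folding the others back against it leaves at least 275.0 − 244.5 = 30.5.

30.5 ≤ UX ≤ 519.5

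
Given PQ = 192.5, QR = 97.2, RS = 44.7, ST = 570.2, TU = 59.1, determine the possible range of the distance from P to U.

176.7 ≤ PU ≤ 963.7

The maximum is all hops collinear in one direction: 192.5 + 97.2 + 44.7 + 570.2 + 59.1 = 963.7.
The longest hop is 570.2; the others sum to 393.5. Folding the others back against it leaves at least 570.2 − 393.5 = 176.7.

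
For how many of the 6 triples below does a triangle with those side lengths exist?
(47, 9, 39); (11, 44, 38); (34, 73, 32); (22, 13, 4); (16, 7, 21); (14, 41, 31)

(9,39,47): 9+39 > 47 → valid
(11,38,44): 11+38 > 44 → valid
(32,34,73): 32+34 ≤ 73 → not valid
(4,13,22): 4+13 ≤ 22 → not valid
(7,16,21): 7+16 > 21 → valid
(14,31,41): 14+31 > 41 → valid
4 of the 6 triples form a triangle.

4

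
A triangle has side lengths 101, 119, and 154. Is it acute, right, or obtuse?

acute

Compare the square of the longest side to the sum of squares of the other two: 101² + 119² = 24362 > 23716 = 154².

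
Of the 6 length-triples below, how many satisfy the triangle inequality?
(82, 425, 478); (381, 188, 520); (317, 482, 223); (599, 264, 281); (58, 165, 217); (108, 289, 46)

(82,425,478): 82+425 > 478 → valid
(188,381,520): 188+381 > 520 → valid
(223,317,482): 223+317 > 482 → valid
(264,281,599): 264+281 ≤ 599 → not valid
(58,165,217): 58+165 > 217 → valid
(46,108,289): 46+108 ≤ 289 → not valid
4 of the 6 triples form a triangle.

4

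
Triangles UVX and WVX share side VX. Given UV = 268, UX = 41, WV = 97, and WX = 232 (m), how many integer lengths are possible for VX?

From triangle UVX: 227 < VX < 309.
From triangle WVX: 135 < VX < 329.
Intersection: 227 < VX < 309, so integers 228 through 308: 81 values.

81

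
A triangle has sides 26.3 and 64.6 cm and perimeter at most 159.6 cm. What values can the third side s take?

38.3 < s ≤ 68.7

Triangle inequality alone gives 38.3 < s < 90.9.
The perimeter condition gives s ≤ 159.6 − 26.3 − 64.6 = 68.7.
Intersecting the two: 38.3 < s ≤ 68.7.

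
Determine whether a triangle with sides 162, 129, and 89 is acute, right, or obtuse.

Compare the square of the longest side to the sum of squares of the other two: 89² + 129² = 24562 < 26244 = 162².

obtuse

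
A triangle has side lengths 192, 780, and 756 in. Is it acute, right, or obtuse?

right

Compare the square of the longest side to the sum of squares of the other two: 192² + 756² = 608400 = 780².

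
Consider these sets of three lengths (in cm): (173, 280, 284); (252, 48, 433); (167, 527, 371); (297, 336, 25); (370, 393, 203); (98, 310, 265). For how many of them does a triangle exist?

(173,280,284): 173+280 > 284 → valid
(48,252,433): 48+252 ≤ 433 → not valid
(167,371,527): 167+371 > 527 → valid
(25,297,336): 25+297 ≤ 336 → not valid
(203,370,393): 203+370 > 393 → valid
(98,265,310): 98+265 > 310 → valid
4 of the 6 triples form a triangle.

4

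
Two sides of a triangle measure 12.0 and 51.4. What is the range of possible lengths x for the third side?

By the triangle inequality, x must be less than 12.0 + 51.4 = 63.4 and greater than |12.0 − 51.4| = 39.4.

39.4 < x < 63.4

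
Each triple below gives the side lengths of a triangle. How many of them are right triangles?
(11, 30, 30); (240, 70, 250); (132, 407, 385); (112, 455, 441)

3

(11,30,30): 11²+30² = 1021 > 900 = 30² → acute
(240,70,250): 70²+240² = 62500 = 250² → right
(132,407,385): 132²+385² = 165649 = 407² → right
(112,455,441): 112²+441² = 207025 = 455² → right
3 of the 4 are right.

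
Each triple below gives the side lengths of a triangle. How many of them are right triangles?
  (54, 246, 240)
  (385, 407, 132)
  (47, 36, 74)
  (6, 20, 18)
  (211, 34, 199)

(54,246,240): 54²+240² = 60516 = 246² → right
(385,407,132): 132²+385² = 165649 = 407² → right
(47,36,74): 36²+47² = 3505 < 5476 = 74² → obtuse
(6,20,18): 6²+18² = 360 < 400 = 20² → obtuse
(211,34,199): 34²+199² = 40757 < 44521 = 211² → obtuse
2 of the 5 are right.

2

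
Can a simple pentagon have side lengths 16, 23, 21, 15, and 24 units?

A pentagon exists iff every side is shorter than the sum of the others — equivalently, the longest side is less than the sum of the rest.
Longest side 24 < 75 (sum of the remaining 4), so yes.

Yes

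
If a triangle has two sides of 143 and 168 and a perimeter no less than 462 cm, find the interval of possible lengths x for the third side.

151 ≤ x < 311 cm

Triangle inequality alone gives 25 < x < 311.
The perimeter condition gives x ≥ 462 − 143 − 168 = 151.
Intersecting the two: 151 ≤ x < 311.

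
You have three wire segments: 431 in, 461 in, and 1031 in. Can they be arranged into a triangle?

No

The longest side is 1031, but the other two sum to only 892.
892 < 1031, so the triangle inequality fails.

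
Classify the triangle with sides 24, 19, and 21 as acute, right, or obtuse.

acute

Compare the square of the longest side to the sum of squares of the other two: 19² + 21² = 802 > 576 = 24².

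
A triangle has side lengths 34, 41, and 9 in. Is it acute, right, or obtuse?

obtuse

Compare the square of the longest side to the sum of squares of the other two: 9² + 34² = 1237 < 1681 = 41².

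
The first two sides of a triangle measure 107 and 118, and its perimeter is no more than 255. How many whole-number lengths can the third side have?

Triangle inequality: 11 < x < 225. Perimeter ≤ 255 gives x ≤ 255 − 107 − 118 = 30.
So 11 < x ≤ 30; integers 12 through 30: 19 values.

19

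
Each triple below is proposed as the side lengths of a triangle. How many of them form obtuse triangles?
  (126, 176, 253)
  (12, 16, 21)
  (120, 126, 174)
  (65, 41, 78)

(126,176,253): 126²+176² = 46852 < 64009 = 253² → obtuse
(12,16,21): 12²+16² = 400 < 441 = 21² → obtuse
(120,126,174): 120²+126² = 30276 = 174² → right
(65,41,78): 41²+65² = 5906 < 6084 = 78² → obtuse
3 of the 4 are obtuse.

3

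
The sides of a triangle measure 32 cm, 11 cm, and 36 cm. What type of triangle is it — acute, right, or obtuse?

obtuse

Compare the square of the longest side to the sum of squares of the other two: 11² + 32² = 1145 < 1296 = 36².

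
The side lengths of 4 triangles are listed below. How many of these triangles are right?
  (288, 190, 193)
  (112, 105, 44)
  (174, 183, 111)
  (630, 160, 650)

(288,190,193): 190²+193² = 73349 < 82944 = 288² → obtuse
(112,105,44): 44²+105² = 12961 > 12544 = 112² → acute
(174,183,111): 111²+174² = 42597 > 33489 = 183² → acute
(630,160,650): 160²+630² = 422500 = 650² → right
1 of the 4 is right.

1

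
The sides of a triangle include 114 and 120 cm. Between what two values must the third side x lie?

6 < x < 234

By the triangle inequality, x must be less than 114 + 120 = 234 and greater than |114 − 120| = 6.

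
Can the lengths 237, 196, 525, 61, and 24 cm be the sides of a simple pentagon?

No

For a pentagon, each side must be shorter than the sum of the others.
Here the longest side is 525, but the remaining 4 sides sum to only 518.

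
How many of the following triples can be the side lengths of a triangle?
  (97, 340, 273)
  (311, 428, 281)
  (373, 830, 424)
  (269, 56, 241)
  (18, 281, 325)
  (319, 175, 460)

(97,273,340): 97+273 > 340 → valid
(281,311,428): 281+311 > 428 → valid
(373,424,830): 373+424 ≤ 830 → not valid
(56,241,269): 56+241 > 269 → valid
(18,281,325): 18+281 ≤ 325 → not valid
(175,319,460): 175+319 > 460 → valid
4 of the 6 triples form a triangle.

4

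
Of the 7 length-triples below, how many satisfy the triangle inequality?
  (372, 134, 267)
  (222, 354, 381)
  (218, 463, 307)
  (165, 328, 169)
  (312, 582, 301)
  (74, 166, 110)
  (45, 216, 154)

6

(134,267,372): 134+267 > 372 → valid
(222,354,381): 222+354 > 381 → valid
(218,307,463): 218+307 > 463 → valid
(165,169,328): 165+169 > 328 → valid
(301,312,582): 301+312 > 582 → valid
(74,110,166): 74+110 > 166 → valid
(45,154,216): 45+154 ≤ 216 → not valid
6 of the 7 triples form a triangle.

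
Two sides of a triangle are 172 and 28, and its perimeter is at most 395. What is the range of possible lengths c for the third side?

Triangle inequality alone gives 144 < c < 200.
The perimeter condition gives c ≤ 395 − 172 − 28 = 195.
Intersecting the two: 144 < c ≤ 195.

144 < c ≤ 195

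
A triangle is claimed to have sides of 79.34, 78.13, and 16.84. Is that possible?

Yes

The longest side is 79.34, and the other two sum to 94.97.
Since 94.97 > 79.34, the triangle inequality holds.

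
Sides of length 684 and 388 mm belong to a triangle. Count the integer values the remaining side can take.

The third side lies in the open interval (296, 1072).
Integers from 297 to 1071 inclusive: 1071 − 297 + 1 = 775.

775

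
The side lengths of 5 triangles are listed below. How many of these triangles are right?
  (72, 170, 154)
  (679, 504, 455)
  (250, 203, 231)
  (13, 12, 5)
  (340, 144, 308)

(72,170,154): 72²+154² = 28900 = 170² → right
(679,504,455): 455²+504² = 461041 = 679² → right
(250,203,231): 203²+231² = 94570 > 62500 = 250² → acute
(13,12,5): 5²+12² = 169 = 13² → right
(340,144,308): 144²+308² = 115600 = 340² → right
4 of the 5 are right.

4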